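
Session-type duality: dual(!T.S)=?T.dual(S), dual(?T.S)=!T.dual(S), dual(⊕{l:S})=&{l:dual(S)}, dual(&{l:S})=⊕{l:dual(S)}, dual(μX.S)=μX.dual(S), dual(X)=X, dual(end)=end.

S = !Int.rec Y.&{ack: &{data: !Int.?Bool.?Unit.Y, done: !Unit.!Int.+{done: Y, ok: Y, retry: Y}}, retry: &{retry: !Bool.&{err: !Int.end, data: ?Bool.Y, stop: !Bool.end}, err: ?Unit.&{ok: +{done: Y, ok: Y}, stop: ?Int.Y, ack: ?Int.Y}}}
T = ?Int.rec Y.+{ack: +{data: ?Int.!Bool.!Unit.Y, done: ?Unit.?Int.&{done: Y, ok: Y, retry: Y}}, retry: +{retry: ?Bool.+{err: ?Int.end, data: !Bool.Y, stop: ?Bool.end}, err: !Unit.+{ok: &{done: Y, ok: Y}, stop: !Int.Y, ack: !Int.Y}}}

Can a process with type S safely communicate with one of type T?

!Int | ?Int  ok
  rec Y | rec Y  ok (μ self-dual)
    &{ack,retry} | +{ack,retry}  ok labels match
      • ack:
        &{data,done} | +{data,done}  ok labels match
          • data:
            !Int | ?Int  ok
              ?Bool | !Bool  ok
                ?Unit | !Unit  ok
                  Y | Y  ok
          • done:
            !Unit | ?Unit  ok
              !Int | ?Int  ok
                +{done,ok,retry} | &{done,ok,retry}  ok labels match
                  • done:
                    Y | Y  ok
                  • ok:
                    Y | Y  ok
                  • retry:
                    Y | Y  ok
      • retry:
        &{retry,err} | +{retry,err}  ok labels match
          • retry:
            !Bool | ?Bool  ok
              &{err,data,stop} | +{err,data,stop}  ok labels match
                • err:
                  !Int | ?Int  ok
                    end | end  ok
                • data:
                  ?Bool | !Bool  ok
                    Y | Y  ok
                • stop:
                  !Bool | ?Bool  ok
                    end | end  ok
          • err:
            ?Unit | !Unit  ok
              &{ok,stop,ack} | +{ok,stop,ack}  ok labels match
                • ok:
                  +{done,ok} | &{done,ok}  ok labels match
                    • done:
                      Y | Y  ok
                    • ok:
                      Y | Y  ok
                • stop:
                  ?Int | !Int  ok
                    Y | Y  ok
                • ack:
                  ?Int | !Int  ok
                    Y | Y  ok

YES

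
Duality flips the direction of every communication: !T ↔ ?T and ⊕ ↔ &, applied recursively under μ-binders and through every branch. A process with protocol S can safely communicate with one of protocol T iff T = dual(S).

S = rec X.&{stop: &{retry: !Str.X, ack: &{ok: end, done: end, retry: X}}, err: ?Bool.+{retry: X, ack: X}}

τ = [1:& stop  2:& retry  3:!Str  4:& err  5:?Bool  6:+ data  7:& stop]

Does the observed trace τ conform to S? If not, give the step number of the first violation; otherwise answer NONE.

6

[1] & stop  ✓  cont: &{retry: !Str.rec X.…, ack: &{ok: end, done: end, retry: rec X.…}}
[2] & retry  ✓  cont: !Str.rec X.…
[3] !Str  ✓  cont: rec X.…
[4] & err  ✓  cont: ?Bool.+{retry: rec X.…, ack: rec X.…}
[5] ?Bool  ✓  cont: +{retry: rec X.…, ack: rec X.…}
[6] got + data, protocol expects + retry or + ack  ✗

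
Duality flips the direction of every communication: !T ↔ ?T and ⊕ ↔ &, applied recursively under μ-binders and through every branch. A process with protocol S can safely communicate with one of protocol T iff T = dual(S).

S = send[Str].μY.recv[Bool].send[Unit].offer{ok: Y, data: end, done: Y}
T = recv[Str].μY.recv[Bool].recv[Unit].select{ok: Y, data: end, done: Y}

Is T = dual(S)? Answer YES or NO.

send[Str] ‖ recv[Str]  match
  μY ‖ μY  match (μ self-dual)
    recv[Bool] ‖ recv[Bool]  ✗ same direction on both sides — not dual

NO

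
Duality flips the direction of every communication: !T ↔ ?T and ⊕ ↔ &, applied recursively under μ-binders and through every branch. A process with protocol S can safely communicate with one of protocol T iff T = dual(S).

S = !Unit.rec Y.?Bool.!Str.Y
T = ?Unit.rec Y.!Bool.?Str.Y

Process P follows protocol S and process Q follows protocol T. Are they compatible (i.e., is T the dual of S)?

YES

!Unit | ?Unit  ✓
  rec Y | rec Y  ✓ (μ self-dual)
    ?Bool | !Bool  ✓
      !Str | ?Str  ✓
        Y | Y  ✓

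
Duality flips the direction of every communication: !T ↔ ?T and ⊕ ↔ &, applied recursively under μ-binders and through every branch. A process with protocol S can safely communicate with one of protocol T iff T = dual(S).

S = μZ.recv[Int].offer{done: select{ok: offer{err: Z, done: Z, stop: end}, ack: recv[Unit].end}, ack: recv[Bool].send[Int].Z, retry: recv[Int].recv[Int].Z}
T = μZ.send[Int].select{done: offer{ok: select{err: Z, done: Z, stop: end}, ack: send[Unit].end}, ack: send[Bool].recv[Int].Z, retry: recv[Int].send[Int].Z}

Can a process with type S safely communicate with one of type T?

μZ vs μZ  ok (rec unchanged)
  recv[Int] vs send[Int]  ok
    offer{done,ack,retry} vs select{done,ack,retry}  ok labels match
      case done:
        select{ok,ack} vs offer{ok,ack}  ok labels match
          case ok:
            offer{err,done,stop} vs select{err,done,stop}  ok labels match
              case err:
                Z vs Z  ok
              case done:
                Z vs Z  ok
              case stop:
                end vs end  ok
          case ack:
            recv[Unit] vs send[Unit]  ok
              end vs end  ok
      case ack:
        recv[Bool] vs send[Bool]  ok
          send[Int] vs recv[Int]  ok
            Z vs Z  ok
      case retry:
        recv[Int] vs recv[Int]  ✗ same direction on both sides — not dual

NO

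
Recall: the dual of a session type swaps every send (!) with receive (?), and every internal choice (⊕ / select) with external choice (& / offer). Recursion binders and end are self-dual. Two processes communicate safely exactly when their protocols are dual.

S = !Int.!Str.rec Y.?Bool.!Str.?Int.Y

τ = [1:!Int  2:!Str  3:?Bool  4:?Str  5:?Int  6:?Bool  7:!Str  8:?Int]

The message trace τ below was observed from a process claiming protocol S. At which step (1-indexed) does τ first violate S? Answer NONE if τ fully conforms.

4

@1 !Int  ok  state: !Str.rec Y.…
@2 !Str  ok  state: rec Y.…
@3 ?Bool  ok  state: !Str.?Int.rec Y.…
@4 got ?Str, protocol expects !Str  ✗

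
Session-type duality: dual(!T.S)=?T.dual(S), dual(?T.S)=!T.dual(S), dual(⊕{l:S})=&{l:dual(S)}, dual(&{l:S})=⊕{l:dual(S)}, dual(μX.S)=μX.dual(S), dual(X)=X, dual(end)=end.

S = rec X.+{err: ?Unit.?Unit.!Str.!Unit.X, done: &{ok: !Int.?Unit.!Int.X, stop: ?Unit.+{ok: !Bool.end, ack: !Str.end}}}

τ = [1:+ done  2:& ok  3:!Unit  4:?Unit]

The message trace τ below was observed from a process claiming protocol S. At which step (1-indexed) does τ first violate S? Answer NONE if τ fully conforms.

@1 + done  ok  state: &{ok: !Int.?Unit.!Int.rec X.…, stop: ?Unit.+{ok: !Bool.end, ack: !Str.end}}
@2 & ok  ok  state: !Int.?Unit.!Int.rec X.…
@3 got !Unit, protocol expects !Int  ✗

3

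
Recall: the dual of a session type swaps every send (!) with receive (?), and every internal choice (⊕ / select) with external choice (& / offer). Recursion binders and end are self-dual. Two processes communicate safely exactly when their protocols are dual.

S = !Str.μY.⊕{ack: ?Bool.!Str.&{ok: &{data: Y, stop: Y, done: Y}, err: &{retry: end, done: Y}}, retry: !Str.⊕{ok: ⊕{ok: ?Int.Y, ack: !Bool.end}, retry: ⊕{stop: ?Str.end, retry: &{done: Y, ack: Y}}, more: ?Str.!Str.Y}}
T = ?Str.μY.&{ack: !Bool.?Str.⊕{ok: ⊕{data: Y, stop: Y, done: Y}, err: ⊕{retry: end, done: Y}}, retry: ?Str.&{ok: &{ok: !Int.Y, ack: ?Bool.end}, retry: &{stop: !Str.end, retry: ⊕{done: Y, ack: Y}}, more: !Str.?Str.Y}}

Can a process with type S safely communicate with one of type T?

YES

!Str vs ?Str  match
  μY vs μY  match (rec unchanged)
    ⊕{ack,retry} vs &{ack,retry}  match same labels
      [ack]
        ?Bool vs !Bool  match
          !Str vs ?Str  match
            &{ok,err} vs ⊕{ok,err}  match same labels
              [ok]
                &{data,stop,done} vs ⊕{data,stop,done}  match same labels
                  [data]
                    Y vs Y  match
                  [stop]
                    Y vs Y  match
                  [done]
                    Y vs Y  match
              [err]
                &{retry,done} vs ⊕{retry,done}  match same labels
                  [retry]
                    end vs end  match
                  [done]
                    Y vs Y  match
      [retry]
        !Str vs ?Str  match
          ⊕{ok,retry,more} vs &{ok,retry,more}  match same labels
            [ok]
              ⊕{ok,ack} vs &{ok,ack}  match same labels
                [ok]
                  ?Int vs !Int  match
                    Y vs Y  match
                [ack]
                  !Bool vs ?Bool  match
                    end vs end  match
            [retry]
              ⊕{stop,retry} vs &{stop,retry}  match same labels
                [stop]
                  ?Str vs !Str  match
                    end vs end  match
                [retry]
                  &{done,ack} vs ⊕{done,ack}  match same labels
                    [done]
                      Y vs Y  match
                    [ack]
                      Y vs Y  match
            [more]
              ?Str vs !Str  match
                !Str vs ?Str  match
                  Y vs Y  match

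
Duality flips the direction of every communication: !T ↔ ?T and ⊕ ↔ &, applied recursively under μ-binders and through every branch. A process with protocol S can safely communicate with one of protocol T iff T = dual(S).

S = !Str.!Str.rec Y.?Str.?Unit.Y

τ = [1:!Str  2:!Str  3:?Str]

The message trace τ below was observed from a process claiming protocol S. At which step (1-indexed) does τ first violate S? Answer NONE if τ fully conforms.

step 1: !Str  ✓  residual = !Str.rec Y.…
step 2: !Str  ✓  residual = rec Y.…
step 3: ?Str  ✓  residual = ?Unit.rec Y.…
trace exhausted — no violation

NONE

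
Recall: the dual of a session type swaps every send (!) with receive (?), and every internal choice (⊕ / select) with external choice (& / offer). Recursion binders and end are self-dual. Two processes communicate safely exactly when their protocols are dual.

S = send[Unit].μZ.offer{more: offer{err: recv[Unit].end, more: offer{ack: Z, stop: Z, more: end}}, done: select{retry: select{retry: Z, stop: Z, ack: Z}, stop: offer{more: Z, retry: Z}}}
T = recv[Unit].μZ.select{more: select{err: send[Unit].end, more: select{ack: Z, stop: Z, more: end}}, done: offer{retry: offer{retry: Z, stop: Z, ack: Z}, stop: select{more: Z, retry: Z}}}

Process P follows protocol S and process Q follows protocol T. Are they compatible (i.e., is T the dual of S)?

YES

send[Unit] vs recv[Unit]  ok
  μZ vs μZ  ok (rec unchanged)
    offer{more,done} vs select{more,done}  ok same labels
      [more]
        offer{err,more} vs select{err,more}  ok same labels
          [err]
            recv[Unit] vs send[Unit]  ok
              end vs end  ok
          [more]
            offer{ack,stop,more} vs select{ack,stop,more}  ok same labels
              [ack]
                Z vs Z  ok
              [stop]
                Z vs Z  ok
              [more]
                end vs end  ok
      [done]
        select{retry,stop} vs offer{retry,stop}  ok same labels
          [retry]
            select{retry,stop,ack} vs offer{retry,stop,ack}  ok same labels
              [retry]
                Z vs Z  ok
              [stop]
                Z vs Z  ok
              [ack]
                Z vs Z  ok
          [stop]
            offer{more,retry} vs select{more,retry}  ok same labels
              [more]
                Z vs Z  ok
              [retry]
                Z vs Z  ok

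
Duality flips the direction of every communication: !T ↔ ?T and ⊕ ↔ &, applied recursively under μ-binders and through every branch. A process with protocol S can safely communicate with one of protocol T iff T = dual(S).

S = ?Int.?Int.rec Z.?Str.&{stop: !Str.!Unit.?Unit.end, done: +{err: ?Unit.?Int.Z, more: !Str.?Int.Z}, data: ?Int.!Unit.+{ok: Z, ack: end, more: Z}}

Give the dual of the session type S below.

!Int.!Int.rec Z.!Str.+{stop: ?Str.?Unit.!Unit.end, done: &{err: !Unit.!Int.Z, more: ?Str.!Int.Z}, data: !Int.?Unit.&{ok: Z, ack: end, more: Z}}

?Int → !Int
  ?Int → !Int
    rec Z → rec Z  (μ self-dual)
      ?Str → !Str
        &{stop,done,data} → +{stop,done,data}  (external→internal)
          case stop:
            !Str → ?Str
              !Unit → ?Unit
                ?Unit → !Unit
                  end self-dual
          case done:
            +{err,more} → &{err,more}  (⊕→&)
              case err:
                ?Unit → !Unit
                  ?Int → !Int
                    Z self-dual
              case more:
                !Str → ?Str
                  ?Int → !Int
                    Z self-dual
          case data:
            ?Int → !Int
              !Unit → ?Unit
                +{ok,ack,more} → &{ok,ack,more}  (⊕→&)
                  case ok:
                    Z self-dual
                  case ack:
                    end self-dual
                  case more:
                    Z self-dual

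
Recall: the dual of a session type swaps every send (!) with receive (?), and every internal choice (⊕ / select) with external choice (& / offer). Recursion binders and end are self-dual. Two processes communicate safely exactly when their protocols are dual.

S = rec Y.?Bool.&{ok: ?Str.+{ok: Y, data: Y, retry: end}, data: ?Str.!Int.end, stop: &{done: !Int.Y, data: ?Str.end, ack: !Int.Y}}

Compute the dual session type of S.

rec Y → rec Y  (μ self-dual)
  ?Bool → !Bool
    &{ok,data,stop} → +{ok,data,stop}  (external→internal)
      case ok:
        ?Str → !Str
          +{ok,data,retry} → &{ok,data,retry}  (select→offer)
            case ok:
              Y self-dual
            case data:
              Y self-dual
            case retry:
              end self-dual
      case data:
        ?Str → !Str
          !Int → ?Int
            end self-dual
      case stop:
        &{done,data,ack} → +{done,data,ack}  (external→internal)
          case done:
            !Int → ?Int
              Y self-dual
          case data:
            ?Str → !Str
              end self-dual
          case ack:
            !Int → ?Int
              Y self-dual

rec Y.!Bool.+{ok: !Str.&{ok: Y, data: Y, retry: end}, data: !Str.?Int.end, stop: +{done: ?Int.Y, data: !Str.end, ack: ?Int.Y}}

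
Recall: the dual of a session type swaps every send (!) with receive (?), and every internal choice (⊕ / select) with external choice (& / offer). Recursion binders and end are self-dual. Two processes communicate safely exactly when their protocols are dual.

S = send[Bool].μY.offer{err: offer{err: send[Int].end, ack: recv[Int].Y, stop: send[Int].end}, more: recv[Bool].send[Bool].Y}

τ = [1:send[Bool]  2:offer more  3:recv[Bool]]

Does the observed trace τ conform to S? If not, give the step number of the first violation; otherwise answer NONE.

step 1: send[Bool]  ok  now at μY.…
step 2: offer more  ok  now at recv[Bool].send[Bool].μY.…
step 3: recv[Bool]  ok  now at send[Bool].μY.…
τ conforms to S (length 3)

NONE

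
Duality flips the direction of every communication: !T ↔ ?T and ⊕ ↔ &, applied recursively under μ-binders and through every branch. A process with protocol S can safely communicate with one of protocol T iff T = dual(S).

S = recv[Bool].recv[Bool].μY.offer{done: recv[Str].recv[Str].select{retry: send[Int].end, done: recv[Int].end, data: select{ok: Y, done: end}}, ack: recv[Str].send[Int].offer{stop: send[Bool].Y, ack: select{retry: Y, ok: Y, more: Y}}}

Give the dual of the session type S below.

recv[Bool] = send[Bool]
  recv[Bool] = send[Bool]
    μY = μY  (μ self-dual)
      offer{done,ack} = select{done,ack}  (external→internal)
        case done:
          recv[Str] = send[Str]
            recv[Str] = send[Str]
              select{retry,done,data} = offer{retry,done,data}  (internal→external)
                case retry:
                  send[Int] = recv[Int]
                    end self-dual
                case done:
                  recv[Int] = send[Int]
                    end self-dual
                case data:
                  select{ok,done} = offer{ok,done}  (internal→external)
                    case ok:
                      Y self-dual
                    case done:
                      end self-dual
        case ack:
          recv[Str] = send[Str]
            send[Int] = recv[Int]
              offer{stop,ack} = select{stop,ack}  (external→internal)
                case stop:
                  send[Bool] = recv[Bool]
                    Y self-dual
                case ack:
                  select{retry,ok,more} = offer{retry,ok,more}  (internal→external)
                    case retry:
                      Y self-dual
                    case ok:
                      Y self-dual
                    case more:
                      Y self-dual

send[Bool].send[Bool].μY.select{done: send[Str].send[Str].offer{retry: recv[Int].end, done: send[Int].end, data: offer{ok: Y, done: end}}, ack: send[Str].recv[Int].select{stop: recv[Bool].Y, ack: offer{retry: Y, ok: Y, more: Y}}}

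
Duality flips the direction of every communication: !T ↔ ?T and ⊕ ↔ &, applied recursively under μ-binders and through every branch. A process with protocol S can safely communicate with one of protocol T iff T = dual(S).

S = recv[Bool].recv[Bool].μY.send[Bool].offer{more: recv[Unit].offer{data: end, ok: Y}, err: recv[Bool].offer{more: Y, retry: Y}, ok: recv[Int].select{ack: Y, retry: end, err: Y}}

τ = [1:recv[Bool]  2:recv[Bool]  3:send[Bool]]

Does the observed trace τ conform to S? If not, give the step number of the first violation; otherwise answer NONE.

NONE

@1 recv[Bool]  ✓  residual = recv[Bool].μY.…
@2 recv[Bool]  ✓  residual = μY.…
@3 send[Bool]  ✓  residual = offer{more: recv[Unit].offer{data: end, ok: μY.…}, err: recv[Bool].offer{more: μY.…, retry: μY.…}, ok: recv[Int].select{ack: μY.…, retry: end, err: μY.…}}
τ conforms to S (length 3)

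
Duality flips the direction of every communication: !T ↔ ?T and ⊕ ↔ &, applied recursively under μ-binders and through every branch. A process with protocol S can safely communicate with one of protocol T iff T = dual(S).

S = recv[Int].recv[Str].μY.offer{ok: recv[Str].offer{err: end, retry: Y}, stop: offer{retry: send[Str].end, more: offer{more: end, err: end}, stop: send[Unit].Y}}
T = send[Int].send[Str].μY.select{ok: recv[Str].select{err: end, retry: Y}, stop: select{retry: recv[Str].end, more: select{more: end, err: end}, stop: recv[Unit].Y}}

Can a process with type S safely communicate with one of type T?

NO

recv[Int] ‖ send[Int]  ok
  recv[Str] ‖ send[Str]  ok
    μY ‖ μY  ok (rec unchanged)
      offer{ok,stop} ‖ select{ok,stop}  ok label sets agree
        • ok:
          recv[Str] ‖ recv[Str]  ✗ same direction on both sides — not dual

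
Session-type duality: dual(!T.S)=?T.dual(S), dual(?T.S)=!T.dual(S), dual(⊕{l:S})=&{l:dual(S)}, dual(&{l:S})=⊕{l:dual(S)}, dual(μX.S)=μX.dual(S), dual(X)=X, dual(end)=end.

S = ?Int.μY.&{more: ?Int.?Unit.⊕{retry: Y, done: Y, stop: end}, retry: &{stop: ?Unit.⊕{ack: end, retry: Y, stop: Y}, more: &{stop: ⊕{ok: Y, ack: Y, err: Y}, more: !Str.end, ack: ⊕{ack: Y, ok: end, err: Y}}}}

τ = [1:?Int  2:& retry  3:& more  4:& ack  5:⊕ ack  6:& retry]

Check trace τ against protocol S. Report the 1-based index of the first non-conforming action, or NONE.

[1] ?Int  match  residual = μY.…
[2] & retry  match  residual = &{stop: ?Unit.⊕{ack: end, retry: μY.…, stop: μY.…}, more: &{stop: ⊕{ok: μY.…, ack: μY.…, err: μY.…}, more: !Str.end, ack: ⊕{ack: μY.…, ok: end, err: μY.…}}}
[3] & more  match  residual = &{stop: ⊕{ok: μY.…, ack: μY.…, err: μY.…}, more: !Str.end, ack: ⊕{ack: μY.…, ok: end, err: μY.…}}
[4] & ack  match  residual = ⊕{ack: μY.…, ok: end, err: μY.…}
[5] ⊕ ack  match  residual = μY.…
[6] & retry  match  residual = &{stop: ?Unit.⊕{ack: end, retry: μY.…, stop: μY.…}, more: &{stop: ⊕{ok: μY.…, ack: μY.…, err: μY.…}, more: !Str.end, ack: ⊕{ack: μY.…, ok: end, err: μY.…}}}
all 6 steps conform

NONE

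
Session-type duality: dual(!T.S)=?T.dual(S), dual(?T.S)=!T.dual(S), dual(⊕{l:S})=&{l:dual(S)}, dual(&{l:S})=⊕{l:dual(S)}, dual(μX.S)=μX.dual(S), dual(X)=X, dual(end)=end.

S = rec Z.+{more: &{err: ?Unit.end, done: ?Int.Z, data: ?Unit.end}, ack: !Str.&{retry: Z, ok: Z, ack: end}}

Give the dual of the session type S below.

rec Z.&{more: +{err: !Unit.end, done: !Int.Z, data: !Unit.end}, ack: ?Str.+{retry: Z, ok: Z, ack: end}}

rec Z → rec Z  (μ self-dual)
  +{more,ack} → &{more,ack}  (internal→external)
    [more]
      &{err,done,data} → +{err,done,data}  (&→⊕)
        [err]
          ?Unit → !Unit
            end self-dual
        [done]
          ?Int → !Int
            Z self-dual
        [data]
          ?Unit → !Unit
            end self-dual
    [ack]
      !Str → ?Str
        &{retry,ok,ack} → +{retry,ok,ack}  (&→⊕)
          [retry]
            Z self-dual
          [ok]
            Z self-dual
          [ack]
            end self-dual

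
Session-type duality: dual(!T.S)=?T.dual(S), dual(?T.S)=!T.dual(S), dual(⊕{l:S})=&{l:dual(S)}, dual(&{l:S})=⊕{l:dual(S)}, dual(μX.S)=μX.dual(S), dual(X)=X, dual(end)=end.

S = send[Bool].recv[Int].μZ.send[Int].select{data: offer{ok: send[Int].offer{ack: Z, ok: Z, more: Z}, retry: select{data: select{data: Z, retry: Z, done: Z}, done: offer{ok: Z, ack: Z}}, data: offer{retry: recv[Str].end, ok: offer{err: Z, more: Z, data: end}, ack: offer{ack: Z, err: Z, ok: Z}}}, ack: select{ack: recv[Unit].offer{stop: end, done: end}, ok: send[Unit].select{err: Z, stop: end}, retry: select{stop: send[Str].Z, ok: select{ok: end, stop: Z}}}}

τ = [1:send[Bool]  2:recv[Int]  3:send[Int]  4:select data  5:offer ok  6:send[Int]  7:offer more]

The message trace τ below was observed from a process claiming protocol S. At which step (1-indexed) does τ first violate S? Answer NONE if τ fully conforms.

NONE

step 1: send[Bool]  ok  cont: recv[Int].μZ.…
step 2: recv[Int]  ok  cont: μZ.…
step 3: send[Int]  ok  cont: select{data: offer{ok: send[Int].offer{ack: μZ.…, ok: μZ.…, more: μZ.…}, retry: select{data: select{data: μZ.…, retry: μZ.…, done: μZ.…}, done: offer{ok: μZ.…, ack: μZ.…}}, data: offer{retry: recv[Str].end, ok: offer{err: μZ.…, more: μZ.…, data: end}, ack: offer{ack: μZ.…, err: μZ.…, ok: μZ.…}}}, ack: select{ack: recv[Unit].offer{stop: end, done: end}, ok: send[Unit].select{err: μZ.…, stop: end}, retry: select{stop: send[Str].μZ.…, ok: select{ok: end, stop: μZ.…}}}}
step 4: select data  ok  cont: offer{ok: send[Int].offer{ack: μZ.…, ok: μZ.…, more: μZ.…}, retry: select{data: select{data: μZ.…, retry: μZ.…, done: μZ.…}, done: offer{ok: μZ.…, ack: μZ.…}}, data: offer{retry: recv[Str].end, ok: offer{err: μZ.…, more: μZ.…, data: end}, ack: offer{ack: μZ.…, err: μZ.…, ok: μZ.…}}}
step 5: offer ok  ok  cont: send[Int].offer{ack: μZ.…, ok: μZ.…, more: μZ.…}
step 6: send[Int]  ok  cont: offer{ack: μZ.…, ok: μZ.…, more: μZ.…}
step 7: offer more  ok  cont: μZ.…
trace exhausted — no violation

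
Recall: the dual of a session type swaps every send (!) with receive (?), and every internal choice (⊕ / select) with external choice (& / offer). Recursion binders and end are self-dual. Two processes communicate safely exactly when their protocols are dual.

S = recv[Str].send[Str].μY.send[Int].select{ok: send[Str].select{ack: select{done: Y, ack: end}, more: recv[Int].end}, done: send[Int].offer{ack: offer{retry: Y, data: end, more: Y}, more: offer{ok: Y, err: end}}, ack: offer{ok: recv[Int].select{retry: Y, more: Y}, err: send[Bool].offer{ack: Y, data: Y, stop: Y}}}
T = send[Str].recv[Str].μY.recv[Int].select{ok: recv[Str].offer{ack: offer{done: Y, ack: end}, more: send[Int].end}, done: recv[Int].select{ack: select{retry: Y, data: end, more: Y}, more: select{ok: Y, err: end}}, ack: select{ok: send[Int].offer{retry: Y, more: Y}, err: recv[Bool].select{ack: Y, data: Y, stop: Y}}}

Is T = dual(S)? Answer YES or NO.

NO

recv[Str] | send[Str]  ok
  send[Str] | recv[Str]  ok
    μY | μY  ok (rec unchanged)
      send[Int] | recv[Int]  ok
        select{ok,done,ack} | select{ok,done,ack}  ✗ choice polarity not flipped — not dual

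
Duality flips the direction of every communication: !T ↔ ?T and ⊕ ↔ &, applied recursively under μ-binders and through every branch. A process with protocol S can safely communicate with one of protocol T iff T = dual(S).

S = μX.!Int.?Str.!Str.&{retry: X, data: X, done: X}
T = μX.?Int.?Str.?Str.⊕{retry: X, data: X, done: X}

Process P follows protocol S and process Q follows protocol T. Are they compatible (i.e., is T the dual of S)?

μX vs μX  ✓ (rec unchanged)
  !Int vs ?Int  ✓
    ?Str vs ?Str  ✗ same direction on both sides — not dual

NO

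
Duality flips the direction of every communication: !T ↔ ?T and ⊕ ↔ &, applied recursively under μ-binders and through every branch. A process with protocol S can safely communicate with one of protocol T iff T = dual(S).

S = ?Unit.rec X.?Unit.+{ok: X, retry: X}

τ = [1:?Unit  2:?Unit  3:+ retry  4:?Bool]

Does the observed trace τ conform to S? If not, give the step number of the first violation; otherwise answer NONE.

4

@1 ?Unit  match  cont: rec X.…
@2 ?Unit  match  cont: +{ok: rec X.…, retry: rec X.…}
@3 + retry  match  cont: rec X.…
@4 got ?Bool, protocol expects ?Unit  ✗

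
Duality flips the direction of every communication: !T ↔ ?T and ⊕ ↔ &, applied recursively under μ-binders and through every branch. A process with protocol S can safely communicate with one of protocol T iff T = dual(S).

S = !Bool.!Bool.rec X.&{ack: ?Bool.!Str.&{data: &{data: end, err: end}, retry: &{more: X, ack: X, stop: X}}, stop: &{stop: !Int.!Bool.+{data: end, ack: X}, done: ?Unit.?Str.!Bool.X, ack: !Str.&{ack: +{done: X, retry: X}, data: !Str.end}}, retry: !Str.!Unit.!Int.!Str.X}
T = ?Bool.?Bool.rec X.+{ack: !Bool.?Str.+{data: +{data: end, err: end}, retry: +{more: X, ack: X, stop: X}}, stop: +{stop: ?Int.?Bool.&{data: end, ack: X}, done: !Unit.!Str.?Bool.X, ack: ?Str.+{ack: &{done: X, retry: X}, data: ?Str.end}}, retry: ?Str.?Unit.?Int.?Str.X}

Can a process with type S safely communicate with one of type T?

!Bool ‖ ?Bool  match
  !Bool ‖ ?Bool  match
    rec X ‖ rec X  match (binder kept)
      &{ack,stop,retry} ‖ +{ack,stop,retry}  match labels match
        [ack]
          ?Bool ‖ !Bool  match
            !Str ‖ ?Str  match
              &{data,retry} ‖ +{data,retry}  match labels match
                [data]
                  &{data,err} ‖ +{data,err}  match labels match
                    [data]
                      end ‖ end  match
                    [err]
                      end ‖ end  match
                [retry]
                  &{more,ack,stop} ‖ +{more,ack,stop}  match labels match
                    [more]
                      X ‖ X  match
                    [ack]
                      X ‖ X  match
                    [stop]
                      X ‖ X  match
        [stop]
          &{stop,done,ack} ‖ +{stop,done,ack}  match labels match
            [stop]
              !Int ‖ ?Int  match
                !Bool ‖ ?Bool  match
                  +{data,ack} ‖ &{data,ack}  match labels match
                    [data]
                      end ‖ end  match
                    [ack]
                      X ‖ X  match
            [done]
              ?Unit ‖ !Unit  match
                ?Str ‖ !Str  match
                  !Bool ‖ ?Bool  match
                    X ‖ X  match
            [ack]
              !Str ‖ ?Str  match
                &{ack,data} ‖ +{ack,data}  match labels match
                  [ack]
                    +{done,retry} ‖ &{done,retry}  match labels match
                      [done]
                        X ‖ X  match
                      [retry]
                        X ‖ X  match
                  [data]
                    !Str ‖ ?Str  match
                      end ‖ end  match
        [retry]
          !Str ‖ ?Str  match
            !Unit ‖ ?Unit  match
              !Int ‖ ?Int  match
                !Str ‖ ?Str  match
                  X ‖ X  match

YES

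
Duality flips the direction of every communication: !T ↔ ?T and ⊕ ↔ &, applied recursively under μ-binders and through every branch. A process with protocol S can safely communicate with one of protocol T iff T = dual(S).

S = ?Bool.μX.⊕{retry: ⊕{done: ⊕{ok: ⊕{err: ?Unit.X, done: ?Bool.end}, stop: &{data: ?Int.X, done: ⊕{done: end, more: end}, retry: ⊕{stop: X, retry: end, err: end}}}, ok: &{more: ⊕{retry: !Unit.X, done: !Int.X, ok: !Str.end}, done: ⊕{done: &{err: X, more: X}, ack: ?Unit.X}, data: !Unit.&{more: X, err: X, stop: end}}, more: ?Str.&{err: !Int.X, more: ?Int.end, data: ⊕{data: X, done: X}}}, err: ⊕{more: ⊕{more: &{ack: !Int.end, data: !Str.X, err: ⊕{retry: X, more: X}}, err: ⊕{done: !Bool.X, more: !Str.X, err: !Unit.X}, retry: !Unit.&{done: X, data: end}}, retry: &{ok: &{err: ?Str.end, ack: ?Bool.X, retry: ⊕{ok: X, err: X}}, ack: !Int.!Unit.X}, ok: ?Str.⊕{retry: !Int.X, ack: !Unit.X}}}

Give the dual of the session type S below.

?Bool ↦ !Bool
  μX ↦ μX  (binder kept)
    ⊕{retry,err} ↦ &{retry,err}  (internal→external)
      [retry]
        ⊕{done,ok,more} ↦ &{done,ok,more}  (internal→external)
          [done]
            ⊕{ok,stop} ↦ &{ok,stop}  (internal→external)
              [ok]
                ⊕{err,done} ↦ &{err,done}  (internal→external)
                  [err]
                    ?Unit ↦ !Unit
                      dual(X) = X
                  [done]
                    ?Bool ↦ !Bool
                      dual(end) = end
              [stop]
                &{data,done,retry} ↦ ⊕{data,done,retry}  (external→internal)
                  [data]
                    ?Int ↦ !Int
                      dual(X) = X
                  [done]
                    ⊕{done,more} ↦ &{done,more}  (internal→external)
                      [done]
                        dual(end) = end
                      [more]
                        dual(end) = end
                  [retry]
                    ⊕{stop,retry,err} ↦ &{stop,retry,err}  (internal→external)
                      [stop]
                        dual(X) = X
                      [retry]
                        dual(end) = end
                      [err]
                        dual(end) = end
          [ok]
            &{more,done,data} ↦ ⊕{more,done,data}  (external→internal)
              [more]
                ⊕{retry,done,ok} ↦ &{retry,done,ok}  (internal→external)
                  [retry]
                    !Unit ↦ ?Unit
                      dual(X) = X
                  [done]
                    !Int ↦ ?Int
                      dual(X) = X
                  [ok]
                    !Str ↦ ?Str
                      dual(end) = end
              [done]
                ⊕{done,ack} ↦ &{done,ack}  (internal→external)
                  [done]
                    &{err,more} ↦ ⊕{err,more}  (external→internal)
                      [err]
                        dual(X) = X
                      [more]
                        dual(X) = X
                  [ack]
                    ?Unit ↦ !Unit
                      dual(X) = X
              [data]
                !Unit ↦ ?Unit
                  &{more,err,stop} ↦ ⊕{more,err,stop}  (external→internal)
                    [more]
                      dual(X) = X
                    [err]
                      dual(X) = X
                    [stop]
                      dual(end) = end
          [more]
            ?Str ↦ !Str
              &{err,more,data} ↦ ⊕{err,more,data}  (external→internal)
                [err]
                  !Int ↦ ?Int
                    dual(X) = X
                [more]
                  ?Int ↦ !Int
                    dual(end) = end
                [data]
                  ⊕{data,done} ↦ &{data,done}  (internal→external)
                    [data]
                      dual(X) = X
                    [done]
                      dual(X) = X
      [err]
        ⊕{more,retry,ok} ↦ &{more,retry,ok}  (internal→external)
          [more]
            ⊕{more,err,retry} ↦ &{more,err,retry}  (internal→external)
              [more]
                &{ack,data,err} ↦ ⊕{ack,data,err}  (external→internal)
                  [ack]
                    !Int ↦ ?Int
                      dual(end) = end
                  [data]
                    !Str ↦ ?Str
                      dual(X) = X
                  [err]
                    ⊕{retry,more} ↦ &{retry,more}  (internal→external)
                      [retry]
                        dual(X) = X
                      [more]
                        dual(X) = X
              [err]
                ⊕{done,more,err} ↦ &{done,more,err}  (internal→external)
                  [done]
                    !Bool ↦ ?Bool
                      dual(X) = X
                  [more]
                    !Str ↦ ?Str
                      dual(X) = X
                  [err]
                    !Unit ↦ ?Unit
                      dual(X) = X
              [retry]
                !Unit ↦ ?Unit
                  &{done,data} ↦ ⊕{done,data}  (external→internal)
                    [done]
                      dual(X) = X
                    [data]
                      dual(end) = end
          [retry]
            &{ok,ack} ↦ ⊕{ok,ack}  (external→internal)
              [ok]
                &{err,ack,retry} ↦ ⊕{err,ack,retry}  (external→internal)
                  [err]
                    ?Str ↦ !Str
                      dual(end) = end
                  [ack]
                    ?Bool ↦ !Bool
                      dual(X) = X
                  [retry]
                    ⊕{ok,err} ↦ &{ok,err}  (internal→external)
                      [ok]
                        dual(X) = X
                      [err]
                        dual(X) = X
              [ack]
                !Int ↦ ?Int
                  !Unit ↦ ?Unit
                    dual(X) = X
          [ok]
            ?Str ↦ !Str
              ⊕{retry,ack} ↦ &{retry,ack}  (internal→external)
                [retry]
                  !Int ↦ ?Int
                    dual(X) = X
                [ack]
                  !Unit ↦ ?Unit
                    dual(X) = X

!Bool.μX.&{retry: &{done: &{ok: &{err: !Unit.X, done: !Bool.end}, stop: ⊕{data: !Int.X, done: &{done: end, more: end}, retry: &{stop: X, retry: end, err: end}}}, ok: ⊕{more: &{retry: ?Unit.X, done: ?Int.X, ok: ?Str.end}, done: &{done: ⊕{err: X, more: X}, ack: !Unit.X}, data: ?Unit.⊕{more: X, err: X, stop: end}}, more: !Str.⊕{err: ?Int.X, more: !Int.end, data: &{data: X, done: X}}}, err: &{more: &{more: ⊕{ack: ?Int.end, data: ?Str.X, err: &{retry: X, more: X}}, err: &{done: ?Bool.X, more: ?Str.X, err: ?Unit.X}, retry: ?Unit.⊕{done: X, data: end}}, retry: ⊕{ok: ⊕{err: !Str.end, ack: !Bool.X, retry: &{ok: X, err: X}}, ack: ?Int.?Unit.X}, ok: !Str.&{retry: ?Int.X, ack: ?Unit.X}}}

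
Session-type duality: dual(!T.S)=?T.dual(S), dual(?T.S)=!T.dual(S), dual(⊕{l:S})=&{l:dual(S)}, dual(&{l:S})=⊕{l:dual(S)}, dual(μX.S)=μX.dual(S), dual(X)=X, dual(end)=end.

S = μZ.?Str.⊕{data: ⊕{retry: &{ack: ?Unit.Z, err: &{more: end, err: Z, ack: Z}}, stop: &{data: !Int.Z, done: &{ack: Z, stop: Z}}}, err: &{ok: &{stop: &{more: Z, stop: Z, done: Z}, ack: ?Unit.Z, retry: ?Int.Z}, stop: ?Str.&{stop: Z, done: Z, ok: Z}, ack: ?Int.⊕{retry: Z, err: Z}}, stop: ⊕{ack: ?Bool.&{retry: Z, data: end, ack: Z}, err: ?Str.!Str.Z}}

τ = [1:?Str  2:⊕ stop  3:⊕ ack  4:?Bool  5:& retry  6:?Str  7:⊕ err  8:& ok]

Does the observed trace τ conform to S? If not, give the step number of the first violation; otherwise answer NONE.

[1] ?Str  ✓  residual = ⊕{data: ⊕{retry: &{ack: ?Unit.μZ.…, err: &{more: end, err: μZ.…, ack: μZ.…}}, stop: &{data: !Int.μZ.…, done: &{ack: μZ.…, stop: μZ.…}}}, err: &{ok: &{stop: &{more: μZ.…, stop: μZ.…, done: μZ.…}, ack: ?Unit.μZ.…, retry: ?Int.μZ.…}, stop: ?Str.&{stop: μZ.…, done: μZ.…, ok: μZ.…}, ack: ?Int.⊕{retry: μZ.…, err: μZ.…}}, stop: ⊕{ack: ?Bool.&{retry: μZ.…, data: end, ack: μZ.…}, err: ?Str.!Str.μZ.…}}
[2] ⊕ stop  ✓  residual = ⊕{ack: ?Bool.&{retry: μZ.…, data: end, ack: μZ.…}, err: ?Str.!Str.μZ.…}
[3] ⊕ ack  ✓  residual = ?Bool.&{retry: μZ.…, data: end, ack: μZ.…}
[4] ?Bool  ✓  residual = &{retry: μZ.…, data: end, ack: μZ.…}
[5] & retry  ✓  residual = μZ.…
[6] ?Str  ✓  residual = ⊕{data: ⊕{retry: &{ack: ?Unit.μZ.…, err: &{more: end, err: μZ.…, ack: μZ.…}}, stop: &{data: !Int.μZ.…, done: &{ack: μZ.…, stop: μZ.…}}}, err: &{ok: &{stop: &{more: μZ.…, stop: μZ.…, done: μZ.…}, ack: ?Unit.μZ.…, retry: ?Int.μZ.…}, stop: ?Str.&{stop: μZ.…, done: μZ.…, ok: μZ.…}, ack: ?Int.⊕{retry: μZ.…, err: μZ.…}}, stop: ⊕{ack: ?Bool.&{retry: μZ.…, data: end, ack: μZ.…}, err: ?Str.!Str.μZ.…}}
[7] ⊕ err  ✓  residual = &{ok: &{stop: &{more: μZ.…, stop: μZ.…, done: μZ.…}, ack: ?Unit.μZ.…, retry: ?Int.μZ.…}, stop: ?Str.&{stop: μZ.…, done: μZ.…, ok: μZ.…}, ack: ?Int.⊕{retry: μZ.…, err: μZ.…}}
[8] & ok  ✓  residual = &{stop: &{more: μZ.…, stop: μZ.…, done: μZ.…}, ack: ?Unit.μZ.…, retry: ?Int.μZ.…}
all 8 steps conform

NONE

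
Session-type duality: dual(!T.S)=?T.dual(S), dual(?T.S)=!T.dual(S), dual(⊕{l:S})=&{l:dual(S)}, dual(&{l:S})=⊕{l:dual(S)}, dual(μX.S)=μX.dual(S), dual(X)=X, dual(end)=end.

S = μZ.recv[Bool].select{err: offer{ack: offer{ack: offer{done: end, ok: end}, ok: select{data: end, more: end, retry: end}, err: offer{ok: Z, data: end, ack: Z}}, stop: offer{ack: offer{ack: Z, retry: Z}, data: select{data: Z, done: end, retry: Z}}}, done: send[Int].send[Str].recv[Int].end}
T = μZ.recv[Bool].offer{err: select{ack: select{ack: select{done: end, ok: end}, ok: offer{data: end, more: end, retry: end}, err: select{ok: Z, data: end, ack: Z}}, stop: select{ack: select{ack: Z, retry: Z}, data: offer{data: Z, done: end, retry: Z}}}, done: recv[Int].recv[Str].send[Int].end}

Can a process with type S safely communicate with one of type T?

NO

μZ | μZ  ✓ (rec unchanged)
  recv[Bool] | recv[Bool]  ✗ same direction on both sides — not dual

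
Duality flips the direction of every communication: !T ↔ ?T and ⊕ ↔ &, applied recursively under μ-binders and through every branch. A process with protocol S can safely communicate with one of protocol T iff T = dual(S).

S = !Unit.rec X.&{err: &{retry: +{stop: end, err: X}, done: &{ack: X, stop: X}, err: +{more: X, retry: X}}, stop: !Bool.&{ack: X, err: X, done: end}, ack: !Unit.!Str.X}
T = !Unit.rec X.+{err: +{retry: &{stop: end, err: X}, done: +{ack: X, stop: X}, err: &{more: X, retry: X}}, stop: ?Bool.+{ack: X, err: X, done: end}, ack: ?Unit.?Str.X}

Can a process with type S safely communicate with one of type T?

NO

!Unit ‖ !Unit  ✗ same direction on both sides — not dual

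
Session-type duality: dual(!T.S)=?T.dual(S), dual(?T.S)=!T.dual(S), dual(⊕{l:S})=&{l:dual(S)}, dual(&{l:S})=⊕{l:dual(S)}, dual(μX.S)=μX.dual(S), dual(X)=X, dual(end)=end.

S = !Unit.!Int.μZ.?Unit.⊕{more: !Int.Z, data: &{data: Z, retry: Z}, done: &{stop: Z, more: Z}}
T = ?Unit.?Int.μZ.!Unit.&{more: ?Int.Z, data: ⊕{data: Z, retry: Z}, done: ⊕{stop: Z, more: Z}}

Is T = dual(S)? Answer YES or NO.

YES

!Unit ‖ ?Unit  match
  !Int ‖ ?Int  match
    μZ ‖ μZ  match (rec unchanged)
      ?Unit ‖ !Unit  match
        ⊕{more,data,done} ‖ &{more,data,done}  match label sets agree
          [more]
            !Int ‖ ?Int  match
              Z ‖ Z  match
          [data]
            &{data,retry} ‖ ⊕{data,retry}  match label sets agree
              [data]
                Z ‖ Z  match
              [retry]
                Z ‖ Z  match
          [done]
            &{stop,more} ‖ ⊕{stop,more}  match label sets agree
              [stop]
                Z ‖ Z  match
              [more]
                Z ‖ Z  match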